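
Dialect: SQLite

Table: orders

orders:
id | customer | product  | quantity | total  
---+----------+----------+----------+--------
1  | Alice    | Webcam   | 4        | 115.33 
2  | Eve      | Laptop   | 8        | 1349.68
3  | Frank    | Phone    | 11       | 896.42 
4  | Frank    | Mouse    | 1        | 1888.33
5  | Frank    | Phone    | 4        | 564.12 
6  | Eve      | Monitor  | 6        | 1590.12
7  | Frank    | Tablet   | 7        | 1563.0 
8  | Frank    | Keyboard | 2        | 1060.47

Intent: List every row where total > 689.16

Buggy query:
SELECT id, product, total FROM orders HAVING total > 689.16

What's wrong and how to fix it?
Bug: HAVING filters the output of aggregation, but this query has no GROUP BY and no aggregate functions, so SQLite rejects it (HAVING clause on a non-aggregate query); the condition here is per row

Fix: Replace HAVING with WHERE since the condition applies to individual rows

Corrected query:
SELECT id, product, total FROM orders WHERE total > 689.16

Result:
id | product  | total  
---+----------+--------
2  | Laptop   | 1349.68
3  | Phone    | 896.42 
4  | Mouse    | 1888.33
6  | Monitor  | 1590.12
7  | Tablet   | 1563   
8  | Keyboard | 1060.47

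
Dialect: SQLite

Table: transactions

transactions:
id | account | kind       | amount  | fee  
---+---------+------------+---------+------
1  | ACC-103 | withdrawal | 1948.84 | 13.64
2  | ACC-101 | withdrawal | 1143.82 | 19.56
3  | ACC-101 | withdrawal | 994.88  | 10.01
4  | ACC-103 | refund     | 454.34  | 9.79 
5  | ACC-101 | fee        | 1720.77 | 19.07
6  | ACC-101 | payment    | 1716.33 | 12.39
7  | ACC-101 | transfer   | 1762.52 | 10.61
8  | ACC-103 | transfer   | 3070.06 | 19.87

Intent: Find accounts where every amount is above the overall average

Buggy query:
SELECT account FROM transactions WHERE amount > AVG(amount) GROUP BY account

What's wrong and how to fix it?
Bug: AVG() is an aggregate; it can't sit directly in WHERE

Fix: Use a subquery for AVG and a HAVING MIN(...) filter so the condition holds for every row in the group

Corrected query:
SELECT account FROM transactions GROUP BY account HAVING MIN(amount) > (SELECT AVG(amount) FROM transactions)

Result:
(no rows)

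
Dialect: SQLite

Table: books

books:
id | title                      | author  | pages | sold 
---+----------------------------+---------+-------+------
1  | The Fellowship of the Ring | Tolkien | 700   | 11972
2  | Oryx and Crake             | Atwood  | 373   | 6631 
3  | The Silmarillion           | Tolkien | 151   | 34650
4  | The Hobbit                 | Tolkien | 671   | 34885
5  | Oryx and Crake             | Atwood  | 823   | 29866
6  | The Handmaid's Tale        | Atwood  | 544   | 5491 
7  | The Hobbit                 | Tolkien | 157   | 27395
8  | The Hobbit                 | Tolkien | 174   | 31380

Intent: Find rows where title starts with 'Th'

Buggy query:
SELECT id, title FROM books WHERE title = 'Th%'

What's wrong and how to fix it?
Bug: '=' compares the literal string including the % character; pattern matching needs LIKE

Fix: Use LIKE for wildcard pattern matching

Corrected query:
SELECT id, title FROM books WHERE title LIKE 'Th%'

Result:
id | title                     
---+---------------------------
1  | The Fellowship of the Ring
3  | The Silmarillion          
4  | The Hobbit                
6  | The Handmaid's Tale       
7  | The Hobbit                
8  | The Hobbit                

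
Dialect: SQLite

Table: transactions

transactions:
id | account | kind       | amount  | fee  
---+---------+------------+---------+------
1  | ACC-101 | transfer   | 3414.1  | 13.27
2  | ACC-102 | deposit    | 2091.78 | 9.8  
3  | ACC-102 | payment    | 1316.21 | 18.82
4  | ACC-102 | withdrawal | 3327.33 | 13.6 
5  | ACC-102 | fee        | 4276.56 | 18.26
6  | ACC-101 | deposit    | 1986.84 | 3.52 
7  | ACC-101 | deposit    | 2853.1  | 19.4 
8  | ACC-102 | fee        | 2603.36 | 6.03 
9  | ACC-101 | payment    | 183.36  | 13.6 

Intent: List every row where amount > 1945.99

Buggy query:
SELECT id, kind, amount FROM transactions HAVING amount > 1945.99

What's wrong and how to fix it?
Bug: This is a non-aggregate query (no GROUP BY, no aggregates), so in SQLite the HAVING clause is invalid here; a row-level condition belongs in WHERE

Fix: Use WHERE for row-level filtering

Corrected query:
SELECT id, kind, amount FROM transactions WHERE amount > 1945.99

Result:
id | kind       | amount 
---+------------+--------
1  | transfer   | 3414.1 
2  | deposit    | 2091.78
4  | withdrawal | 3327.33
5  | fee        | 4276.56
6  | deposit    | 1986.84
7  | deposit    | 2853.1 
8  | fee        | 2603.36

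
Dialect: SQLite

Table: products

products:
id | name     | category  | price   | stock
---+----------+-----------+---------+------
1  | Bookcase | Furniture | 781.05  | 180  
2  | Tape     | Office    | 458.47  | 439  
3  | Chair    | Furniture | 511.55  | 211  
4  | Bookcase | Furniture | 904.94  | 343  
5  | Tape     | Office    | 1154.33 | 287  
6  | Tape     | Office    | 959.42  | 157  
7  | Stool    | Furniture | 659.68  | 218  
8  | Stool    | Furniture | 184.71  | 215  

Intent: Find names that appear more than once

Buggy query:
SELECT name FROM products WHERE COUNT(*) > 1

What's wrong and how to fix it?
Bug: WHERE can't reference COUNT(*); aggregates are computed after WHERE

Fix: Group first, then use HAVING for the count condition

Corrected query:
SELECT name FROM products GROUP BY name HAVING COUNT(*) > 1

Result:
name    
--------
Bookcase
Stool   
Tape    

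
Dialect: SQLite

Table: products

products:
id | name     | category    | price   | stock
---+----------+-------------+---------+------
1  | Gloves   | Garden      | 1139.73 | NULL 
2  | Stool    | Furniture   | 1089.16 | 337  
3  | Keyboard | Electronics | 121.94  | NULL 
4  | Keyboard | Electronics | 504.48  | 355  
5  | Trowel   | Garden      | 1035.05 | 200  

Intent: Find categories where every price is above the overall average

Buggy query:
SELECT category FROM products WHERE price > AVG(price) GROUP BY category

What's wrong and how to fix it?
Bug: AVG() is an aggregate; it can't sit directly in WHERE

Fix: Compute the overall average in a scalar subquery and compare each group's MIN against it in HAVING

Corrected query:
SELECT category FROM products GROUP BY category HAVING MIN(price) > (SELECT AVG(price) FROM products)

Result:
category 
---------
Furniture
Garden   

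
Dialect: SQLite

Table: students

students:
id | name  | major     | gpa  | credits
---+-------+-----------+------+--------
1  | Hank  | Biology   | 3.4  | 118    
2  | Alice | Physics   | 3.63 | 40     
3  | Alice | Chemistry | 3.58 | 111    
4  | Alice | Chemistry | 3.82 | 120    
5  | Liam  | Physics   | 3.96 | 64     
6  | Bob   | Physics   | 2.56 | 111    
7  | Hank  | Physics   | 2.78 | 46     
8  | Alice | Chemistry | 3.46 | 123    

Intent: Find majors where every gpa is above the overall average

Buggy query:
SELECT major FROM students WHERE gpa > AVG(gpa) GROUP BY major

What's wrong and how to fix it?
Bug: WHERE evaluates per row before aggregation, so AVG() is unavailable

Fix: Use a subquery for AVG and a HAVING MIN(...) filter so the condition holds for every row in the group

Corrected query:
SELECT major FROM students GROUP BY major HAVING MIN(gpa) > (SELECT AVG(gpa) FROM students)

Result:
major    
---------
Biology  
Chemistry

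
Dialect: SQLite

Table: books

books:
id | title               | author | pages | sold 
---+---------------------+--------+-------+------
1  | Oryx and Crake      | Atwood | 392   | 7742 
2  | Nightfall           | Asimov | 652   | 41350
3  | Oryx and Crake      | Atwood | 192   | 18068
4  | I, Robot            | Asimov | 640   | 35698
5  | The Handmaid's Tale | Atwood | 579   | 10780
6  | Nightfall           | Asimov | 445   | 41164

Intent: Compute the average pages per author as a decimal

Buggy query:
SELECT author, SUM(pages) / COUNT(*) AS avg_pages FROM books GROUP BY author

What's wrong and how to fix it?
Bug: SUM(pages) and COUNT(*) are both integers; the division truncates the fractional part

Fix: Multiply by 1.0 (or CAST to REAL) to force floating-point division

Corrected query:
SELECT author, SUM(pages) * 1.0 / COUNT(*) AS avg_pages FROM books GROUP BY author

Result:
author | avg_pages 
-------+-----------
Asimov | 579       
Atwood | 387.666667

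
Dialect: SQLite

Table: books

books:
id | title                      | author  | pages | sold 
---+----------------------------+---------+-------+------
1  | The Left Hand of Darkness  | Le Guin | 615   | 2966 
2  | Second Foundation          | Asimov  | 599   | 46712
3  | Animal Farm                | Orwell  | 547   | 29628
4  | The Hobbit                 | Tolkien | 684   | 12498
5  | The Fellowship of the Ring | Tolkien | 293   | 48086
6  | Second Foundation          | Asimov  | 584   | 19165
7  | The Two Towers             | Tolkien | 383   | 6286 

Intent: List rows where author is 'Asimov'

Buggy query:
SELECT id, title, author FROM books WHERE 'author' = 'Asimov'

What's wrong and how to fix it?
Bug: Single quotes denote string literals in SQL; the column name is being compared as a constant string

Fix: Remove the quotes around the column name (or use double quotes for an identifier)

Corrected query:
SELECT id, title, author FROM books WHERE author = 'Asimov'

Result:
id | title             | author
---+-------------------+-------
2  | Second Foundation | Asimov
6  | Second Foundation | Asimov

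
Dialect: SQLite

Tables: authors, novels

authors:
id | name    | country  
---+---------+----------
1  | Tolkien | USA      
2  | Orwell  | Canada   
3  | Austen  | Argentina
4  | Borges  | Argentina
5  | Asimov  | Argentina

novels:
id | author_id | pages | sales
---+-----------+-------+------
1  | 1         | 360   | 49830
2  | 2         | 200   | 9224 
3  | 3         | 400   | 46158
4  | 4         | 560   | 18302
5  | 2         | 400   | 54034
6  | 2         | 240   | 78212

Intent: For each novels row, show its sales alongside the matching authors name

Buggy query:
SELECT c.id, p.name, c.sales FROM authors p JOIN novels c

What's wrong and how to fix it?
Bug: Missing join condition: each novels row is matched to all authors rows instead of just its own

Fix: Specify the join condition linking the foreign key to the parent id

Corrected query:
SELECT c.id, p.name, c.sales FROM authors p JOIN novels c ON c.author_id = p.id

Result:
id | name    | sales
---+---------+------
1  | Tolkien | 49830
2  | Orwell  | 9224 
3  | Austen  | 46158
4  | Borges  | 18302
5  | Orwell  | 54034
6  | Orwell  | 78212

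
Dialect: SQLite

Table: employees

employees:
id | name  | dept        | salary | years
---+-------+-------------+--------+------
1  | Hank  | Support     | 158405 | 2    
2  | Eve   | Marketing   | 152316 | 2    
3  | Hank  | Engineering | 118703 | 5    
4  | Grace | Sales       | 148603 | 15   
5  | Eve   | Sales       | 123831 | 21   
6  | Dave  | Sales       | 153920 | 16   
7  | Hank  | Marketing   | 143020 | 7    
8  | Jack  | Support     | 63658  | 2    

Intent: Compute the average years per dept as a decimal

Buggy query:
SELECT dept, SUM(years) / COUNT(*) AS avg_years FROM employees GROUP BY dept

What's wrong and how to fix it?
Bug: Both operands are integers, so '/' performs integer division and truncates

Fix: Cast one side to REAL so the division keeps the fractional part

Corrected query:
SELECT dept, SUM(years) * 1.0 / COUNT(*) AS avg_years FROM employees GROUP BY dept

Result:
dept        | avg_years
------------+----------
Engineering | 5        
Marketing   | 4.5      
Sales       | 17.333333
Support     | 2        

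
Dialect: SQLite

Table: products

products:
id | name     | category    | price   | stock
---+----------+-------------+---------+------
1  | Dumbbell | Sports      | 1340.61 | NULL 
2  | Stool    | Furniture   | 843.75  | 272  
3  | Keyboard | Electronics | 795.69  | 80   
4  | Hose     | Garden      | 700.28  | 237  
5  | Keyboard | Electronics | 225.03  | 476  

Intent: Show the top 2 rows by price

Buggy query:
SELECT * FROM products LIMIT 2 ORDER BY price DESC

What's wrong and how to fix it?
Bug: ORDER BY cannot follow LIMIT; LIMIT is the final clause

Fix: Swap the clauses: ORDER BY first, then LIMIT

Corrected query:
SELECT * FROM products ORDER BY price DESC LIMIT 2

Result:
id | name     | category  | price   | stock
---+----------+-----------+---------+------
1  | Dumbbell | Sports    | 1340.61 | NULL 
2  | Stool    | Furniture | 843.75  | 272  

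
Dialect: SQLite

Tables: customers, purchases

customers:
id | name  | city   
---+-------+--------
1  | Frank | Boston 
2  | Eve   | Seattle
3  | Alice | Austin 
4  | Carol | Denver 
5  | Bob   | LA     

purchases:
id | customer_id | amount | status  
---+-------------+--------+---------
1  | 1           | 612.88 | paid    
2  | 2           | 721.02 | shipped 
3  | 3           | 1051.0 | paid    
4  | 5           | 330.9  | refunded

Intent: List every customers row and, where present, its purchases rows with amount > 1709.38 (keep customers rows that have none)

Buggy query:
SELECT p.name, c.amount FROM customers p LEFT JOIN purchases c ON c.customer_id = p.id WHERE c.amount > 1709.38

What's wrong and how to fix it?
Bug: A WHERE condition on the right-hand table after LEFT JOIN drops unmatched parents

Fix: Move the right-table condition into the ON clause so unmatched parents are kept

Corrected query:
SELECT p.name, c.amount FROM customers p LEFT JOIN purchases c ON c.customer_id = p.id AND c.amount > 1709.38

Result:
name  | amount
------+-------
Frank | NULL  
Eve   | NULL  
Alice | NULL  
Carol | NULL  
Bob   | NULL  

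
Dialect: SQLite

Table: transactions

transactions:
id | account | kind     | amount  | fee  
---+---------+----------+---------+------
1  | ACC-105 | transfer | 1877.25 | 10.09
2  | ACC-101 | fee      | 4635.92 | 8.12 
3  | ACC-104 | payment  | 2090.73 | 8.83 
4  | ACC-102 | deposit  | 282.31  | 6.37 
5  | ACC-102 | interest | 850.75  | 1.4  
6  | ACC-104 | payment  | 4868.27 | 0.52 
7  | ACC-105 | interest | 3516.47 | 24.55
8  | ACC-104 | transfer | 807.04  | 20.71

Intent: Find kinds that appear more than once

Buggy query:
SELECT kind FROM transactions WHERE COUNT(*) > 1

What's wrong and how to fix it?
Bug: COUNT(*) is an aggregate and cannot be used in WHERE

Fix: Group first, then use HAVING for the count condition

Corrected query:
SELECT kind FROM transactions GROUP BY kind HAVING COUNT(*) > 1

Result:
kind    
--------
interest
payment 
transfer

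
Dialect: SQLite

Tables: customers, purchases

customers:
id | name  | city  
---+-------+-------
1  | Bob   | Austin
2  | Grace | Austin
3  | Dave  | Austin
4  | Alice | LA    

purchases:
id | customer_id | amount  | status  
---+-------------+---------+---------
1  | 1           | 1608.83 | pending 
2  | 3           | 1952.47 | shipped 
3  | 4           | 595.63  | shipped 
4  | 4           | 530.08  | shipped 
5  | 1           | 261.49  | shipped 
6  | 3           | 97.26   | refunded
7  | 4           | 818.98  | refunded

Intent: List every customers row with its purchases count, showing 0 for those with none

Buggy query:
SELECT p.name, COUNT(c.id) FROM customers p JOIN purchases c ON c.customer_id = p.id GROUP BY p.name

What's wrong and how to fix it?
Bug: An inner join excludes parents with zero children

Fix: Use LEFT JOIN so parents without children still appear (COUNT(c.id) gives 0)

Corrected query:
SELECT p.name, COUNT(c.id) FROM customers p LEFT JOIN purchases c ON c.customer_id = p.id GROUP BY p.name

Result:
name  | COUNT(c.id)
------+------------
Alice | 3          
Bob   | 2          
Dave  | 2          
Grace | 0          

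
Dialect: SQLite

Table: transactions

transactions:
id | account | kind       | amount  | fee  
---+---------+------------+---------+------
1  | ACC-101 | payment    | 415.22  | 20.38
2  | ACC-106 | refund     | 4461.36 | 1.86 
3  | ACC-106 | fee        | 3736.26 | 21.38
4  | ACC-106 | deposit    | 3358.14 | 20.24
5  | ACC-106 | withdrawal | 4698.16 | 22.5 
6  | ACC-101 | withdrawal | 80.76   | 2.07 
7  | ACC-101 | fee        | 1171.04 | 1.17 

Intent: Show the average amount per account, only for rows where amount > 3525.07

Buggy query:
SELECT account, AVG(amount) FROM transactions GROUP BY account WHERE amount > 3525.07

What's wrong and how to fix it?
Bug: Row-level WHERE must come before GROUP BY in the clause order

Fix: Place WHERE between FROM and GROUP BY

Corrected query:
SELECT account, AVG(amount) FROM transactions WHERE amount > 3525.07 GROUP BY account

Result:
account | AVG(amount)
--------+------------
ACC-106 | 4298.593333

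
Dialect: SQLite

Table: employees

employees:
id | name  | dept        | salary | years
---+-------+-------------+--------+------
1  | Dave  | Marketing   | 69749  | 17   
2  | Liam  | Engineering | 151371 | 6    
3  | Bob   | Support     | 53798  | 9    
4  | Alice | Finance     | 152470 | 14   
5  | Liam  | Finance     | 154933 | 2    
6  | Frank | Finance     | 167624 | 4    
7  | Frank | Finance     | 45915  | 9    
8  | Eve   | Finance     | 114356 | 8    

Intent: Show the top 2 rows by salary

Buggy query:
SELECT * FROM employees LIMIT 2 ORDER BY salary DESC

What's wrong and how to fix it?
Bug: LIMIT must come after ORDER BY

Fix: Swap the clauses: ORDER BY first, then LIMIT

Corrected query:
SELECT * FROM employees ORDER BY salary DESC LIMIT 2

Result:
id | name  | dept    | salary | years
---+-------+---------+--------+------
6  | Frank | Finance | 167624 | 4    
5  | Liam  | Finance | 154933 | 2    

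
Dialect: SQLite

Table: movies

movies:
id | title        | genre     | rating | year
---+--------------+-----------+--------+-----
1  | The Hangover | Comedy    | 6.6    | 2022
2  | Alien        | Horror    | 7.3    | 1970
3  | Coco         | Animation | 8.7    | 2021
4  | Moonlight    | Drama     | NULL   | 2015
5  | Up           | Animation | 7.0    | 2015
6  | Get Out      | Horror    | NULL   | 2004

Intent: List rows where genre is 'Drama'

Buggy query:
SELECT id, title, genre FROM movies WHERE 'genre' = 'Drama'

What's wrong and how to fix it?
Bug: Single quotes denote string literals in SQL; the column name is being compared as a constant string

Fix: Remove the quotes around the column name (or use double quotes for an identifier)

Corrected query:
SELECT id, title, genre FROM movies WHERE genre = 'Drama'

Result:
id | title     | genre
---+-----------+------
4  | Moonlight | Drama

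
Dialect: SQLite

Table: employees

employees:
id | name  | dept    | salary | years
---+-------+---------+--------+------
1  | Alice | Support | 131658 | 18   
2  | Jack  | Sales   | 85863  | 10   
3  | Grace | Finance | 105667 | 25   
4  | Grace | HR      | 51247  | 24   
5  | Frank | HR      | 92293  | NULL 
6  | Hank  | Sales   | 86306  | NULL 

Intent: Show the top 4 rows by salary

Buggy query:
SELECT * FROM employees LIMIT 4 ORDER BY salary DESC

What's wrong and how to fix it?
Bug: LIMIT must come after ORDER BY

Fix: Swap the clauses: ORDER BY first, then LIMIT

Corrected query:
SELECT * FROM employees ORDER BY salary DESC LIMIT 4

Result:
id | name  | dept    | salary | years
---+-------+---------+--------+------
1  | Alice | Support | 131658 | 18   
3  | Grace | Finance | 105667 | 25   
5  | Frank | HR      | 92293  | NULL 
6  | Hank  | Sales   | 86306  | NULL 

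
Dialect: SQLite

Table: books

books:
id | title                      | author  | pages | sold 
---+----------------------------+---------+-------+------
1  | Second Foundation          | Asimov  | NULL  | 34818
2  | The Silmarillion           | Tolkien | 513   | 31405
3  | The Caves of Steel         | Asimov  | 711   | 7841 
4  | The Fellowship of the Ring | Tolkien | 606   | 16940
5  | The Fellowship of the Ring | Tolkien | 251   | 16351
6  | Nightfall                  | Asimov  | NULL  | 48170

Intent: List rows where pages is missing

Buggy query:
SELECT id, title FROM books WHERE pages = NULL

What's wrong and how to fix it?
Bug: Comparing to NULL with '=' never matches; NULL = NULL is unknown, not true

Fix: Replace '= NULL' with 'IS NULL'

Corrected query:
SELECT id, title FROM books WHERE pages IS NULL

Result:
id | title            
---+------------------
1  | Second Foundation
6  | Nightfall        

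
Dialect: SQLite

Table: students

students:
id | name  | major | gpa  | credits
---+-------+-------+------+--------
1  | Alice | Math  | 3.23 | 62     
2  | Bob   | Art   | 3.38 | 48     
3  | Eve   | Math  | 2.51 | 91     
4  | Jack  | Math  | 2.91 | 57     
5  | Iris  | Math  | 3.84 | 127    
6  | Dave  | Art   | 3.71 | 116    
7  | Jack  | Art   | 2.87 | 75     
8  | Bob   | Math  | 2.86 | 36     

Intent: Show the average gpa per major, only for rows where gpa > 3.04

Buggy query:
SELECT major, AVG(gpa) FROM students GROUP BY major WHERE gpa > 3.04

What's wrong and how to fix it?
Bug: Row-level WHERE must come before GROUP BY in the clause order

Fix: Place WHERE between FROM and GROUP BY

Corrected query:
SELECT major, AVG(gpa) FROM students WHERE gpa > 3.04 GROUP BY major

Result:
major | AVG(gpa)
------+---------
Art   | 3.545   
Math  | 3.535   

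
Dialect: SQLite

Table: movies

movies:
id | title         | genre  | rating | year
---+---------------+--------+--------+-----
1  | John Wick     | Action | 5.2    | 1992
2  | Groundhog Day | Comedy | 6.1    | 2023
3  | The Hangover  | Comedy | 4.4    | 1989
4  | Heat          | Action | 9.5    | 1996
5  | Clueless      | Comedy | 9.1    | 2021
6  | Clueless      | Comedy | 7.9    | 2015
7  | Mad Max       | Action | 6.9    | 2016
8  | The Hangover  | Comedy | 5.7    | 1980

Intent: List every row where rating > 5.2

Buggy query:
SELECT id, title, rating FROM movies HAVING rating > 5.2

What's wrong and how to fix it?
Bug: This is a non-aggregate query (no GROUP BY, no aggregates), so in SQLite the HAVING clause is invalid here; a row-level condition belongs in WHERE

Fix: Replace HAVING with WHERE since the condition applies to individual rows

Corrected query:
SELECT id, title, rating FROM movies WHERE rating > 5.2

Result:
id | title         | rating
---+---------------+-------
2  | Groundhog Day | 6.1   
4  | Heat          | 9.5   
5  | Clueless      | 9.1   
6  | Clueless      | 7.9   
7  | Mad Max       | 6.9   
8  | The Hangover  | 5.7   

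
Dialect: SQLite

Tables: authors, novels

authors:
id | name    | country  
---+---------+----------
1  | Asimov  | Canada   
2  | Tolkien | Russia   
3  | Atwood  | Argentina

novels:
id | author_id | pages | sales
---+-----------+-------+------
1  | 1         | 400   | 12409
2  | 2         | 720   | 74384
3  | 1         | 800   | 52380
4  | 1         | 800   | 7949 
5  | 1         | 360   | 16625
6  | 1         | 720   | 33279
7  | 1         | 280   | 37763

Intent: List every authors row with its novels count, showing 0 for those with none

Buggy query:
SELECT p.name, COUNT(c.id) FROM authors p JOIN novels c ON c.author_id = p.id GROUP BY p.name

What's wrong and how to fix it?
Bug: An inner join excludes parents with zero children

Fix: Use LEFT JOIN so parents without children still appear (COUNT(c.id) gives 0)

Corrected query:
SELECT p.name, COUNT(c.id) FROM authors p LEFT JOIN novels c ON c.author_id = p.id GROUP BY p.name

Result:
name    | COUNT(c.id)
--------+------------
Asimov  | 6          
Atwood  | 0          
Tolkien | 1          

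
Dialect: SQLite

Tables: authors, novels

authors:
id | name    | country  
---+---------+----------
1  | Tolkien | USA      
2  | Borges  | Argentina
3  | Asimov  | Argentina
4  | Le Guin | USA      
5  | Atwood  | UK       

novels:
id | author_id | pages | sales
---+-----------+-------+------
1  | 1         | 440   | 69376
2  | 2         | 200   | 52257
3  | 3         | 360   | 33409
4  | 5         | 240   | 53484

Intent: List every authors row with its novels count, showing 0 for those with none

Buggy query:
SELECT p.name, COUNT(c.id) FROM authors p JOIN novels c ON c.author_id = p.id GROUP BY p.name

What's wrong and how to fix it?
Bug: INNER JOIN drops authors rows that have no matching novels rows

Fix: Switch to LEFT JOIN to retain unmatched parent rows

Corrected query:
SELECT p.name, COUNT(c.id) FROM authors p LEFT JOIN novels c ON c.author_id = p.id GROUP BY p.name

Result:
name    | COUNT(c.id)
--------+------------
Asimov  | 1          
Atwood  | 1          
Borges  | 1          
Le Guin | 0          
Tolkien | 1          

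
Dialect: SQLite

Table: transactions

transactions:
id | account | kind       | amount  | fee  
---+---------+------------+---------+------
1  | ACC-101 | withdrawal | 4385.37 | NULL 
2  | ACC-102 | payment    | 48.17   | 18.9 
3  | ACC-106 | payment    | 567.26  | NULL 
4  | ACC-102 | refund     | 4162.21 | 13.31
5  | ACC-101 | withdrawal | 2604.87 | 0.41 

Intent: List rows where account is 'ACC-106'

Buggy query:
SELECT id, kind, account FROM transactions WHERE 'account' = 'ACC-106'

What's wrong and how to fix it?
Bug: 'account' in single quotes is a string literal, not the column; the comparison is literal-vs-literal and never true

Fix: Remove the quotes around the column name (or use double quotes for an identifier)

Corrected query:
SELECT id, kind, account FROM transactions WHERE account = 'ACC-106'

Result:
id | kind    | account
---+---------+--------
3  | payment | ACC-106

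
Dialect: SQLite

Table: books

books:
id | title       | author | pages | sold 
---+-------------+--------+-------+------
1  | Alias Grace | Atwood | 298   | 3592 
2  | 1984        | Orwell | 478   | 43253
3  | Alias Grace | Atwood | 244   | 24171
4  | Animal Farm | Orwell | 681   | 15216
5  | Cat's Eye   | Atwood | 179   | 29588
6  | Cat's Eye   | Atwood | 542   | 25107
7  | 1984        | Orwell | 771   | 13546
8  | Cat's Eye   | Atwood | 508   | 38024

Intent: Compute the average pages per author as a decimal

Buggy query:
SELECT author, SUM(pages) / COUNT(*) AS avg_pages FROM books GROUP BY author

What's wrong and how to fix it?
Bug: Both operands are integers, so '/' performs integer division and truncates

Fix: Cast one side to REAL so the division keeps the fractional part

Corrected query:
SELECT author, SUM(pages) * 1.0 / COUNT(*) AS avg_pages FROM books GROUP BY author

Result:
author | avg_pages 
-------+-----------
Atwood | 354.2     
Orwell | 643.333333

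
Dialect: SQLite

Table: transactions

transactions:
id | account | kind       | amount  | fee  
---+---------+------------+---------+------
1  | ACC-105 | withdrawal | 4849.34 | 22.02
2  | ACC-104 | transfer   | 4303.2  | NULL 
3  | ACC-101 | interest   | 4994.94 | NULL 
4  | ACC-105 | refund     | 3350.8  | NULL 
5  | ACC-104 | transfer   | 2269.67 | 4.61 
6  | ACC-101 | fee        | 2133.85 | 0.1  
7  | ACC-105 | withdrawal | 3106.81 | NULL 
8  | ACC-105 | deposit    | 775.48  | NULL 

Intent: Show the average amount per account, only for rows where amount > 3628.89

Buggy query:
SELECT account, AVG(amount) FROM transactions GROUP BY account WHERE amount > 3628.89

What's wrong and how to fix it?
Bug: WHERE cannot follow GROUP BY

Fix: Move the WHERE clause before GROUP BY

Corrected query:
SELECT account, AVG(amount) FROM transactions WHERE amount > 3628.89 GROUP BY account

Result:
account | AVG(amount)
--------+------------
ACC-101 | 4994.94    
ACC-104 | 4303.2     
ACC-105 | 4849.34    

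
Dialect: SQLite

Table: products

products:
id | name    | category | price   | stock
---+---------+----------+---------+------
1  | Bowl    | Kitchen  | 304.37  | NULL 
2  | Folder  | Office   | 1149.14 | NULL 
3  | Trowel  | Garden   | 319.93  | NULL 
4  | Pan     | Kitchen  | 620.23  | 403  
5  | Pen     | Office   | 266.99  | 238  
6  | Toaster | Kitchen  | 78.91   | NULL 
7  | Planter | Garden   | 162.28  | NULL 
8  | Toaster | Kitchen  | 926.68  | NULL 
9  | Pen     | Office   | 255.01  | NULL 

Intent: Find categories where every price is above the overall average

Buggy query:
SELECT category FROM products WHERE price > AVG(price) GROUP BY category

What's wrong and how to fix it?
Bug: WHERE evaluates per row before aggregation, so AVG() is unavailable

Fix: Use a subquery for AVG and a HAVING MIN(...) filter so the condition holds for every row in the group

Corrected query:
SELECT category FROM products GROUP BY category HAVING MIN(price) > (SELECT AVG(price) FROM products)

Result:
(no rows)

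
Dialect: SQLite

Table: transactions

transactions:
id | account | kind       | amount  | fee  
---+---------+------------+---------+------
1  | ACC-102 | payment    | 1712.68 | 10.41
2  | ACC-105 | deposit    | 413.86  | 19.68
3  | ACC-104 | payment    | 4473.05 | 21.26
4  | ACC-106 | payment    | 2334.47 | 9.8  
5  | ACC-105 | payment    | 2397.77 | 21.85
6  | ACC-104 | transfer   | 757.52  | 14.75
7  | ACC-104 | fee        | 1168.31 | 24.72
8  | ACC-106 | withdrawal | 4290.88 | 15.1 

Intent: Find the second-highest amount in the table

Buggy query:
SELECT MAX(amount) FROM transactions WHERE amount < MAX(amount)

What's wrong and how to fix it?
Bug: The inner MAX is an aggregate inside WHERE, which is not allowed

Fix: Put the inner MAX in a scalar subquery

Corrected query:
SELECT MAX(amount) FROM transactions WHERE amount < (SELECT MAX(amount) FROM transactions)

Result:
MAX(amount)
-----------
4290.88    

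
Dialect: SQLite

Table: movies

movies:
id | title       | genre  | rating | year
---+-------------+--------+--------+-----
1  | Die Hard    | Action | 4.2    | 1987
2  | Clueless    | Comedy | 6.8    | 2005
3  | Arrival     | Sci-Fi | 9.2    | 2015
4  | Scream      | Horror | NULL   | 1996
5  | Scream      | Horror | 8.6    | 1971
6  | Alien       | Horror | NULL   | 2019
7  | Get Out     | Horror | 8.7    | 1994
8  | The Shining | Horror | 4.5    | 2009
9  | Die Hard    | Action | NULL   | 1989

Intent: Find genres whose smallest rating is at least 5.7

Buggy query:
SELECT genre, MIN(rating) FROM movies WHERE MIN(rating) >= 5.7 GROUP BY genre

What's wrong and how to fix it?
Bug: MIN() in WHERE is a misuse of aggregate

Fix: Use HAVING for the per-group MIN condition

Corrected query:
SELECT genre, MIN(rating) FROM movies GROUP BY genre HAVING MIN(rating) >= 5.7

Result:
genre  | MIN(rating)
-------+------------
Comedy | 6.8        
Sci-Fi | 9.2        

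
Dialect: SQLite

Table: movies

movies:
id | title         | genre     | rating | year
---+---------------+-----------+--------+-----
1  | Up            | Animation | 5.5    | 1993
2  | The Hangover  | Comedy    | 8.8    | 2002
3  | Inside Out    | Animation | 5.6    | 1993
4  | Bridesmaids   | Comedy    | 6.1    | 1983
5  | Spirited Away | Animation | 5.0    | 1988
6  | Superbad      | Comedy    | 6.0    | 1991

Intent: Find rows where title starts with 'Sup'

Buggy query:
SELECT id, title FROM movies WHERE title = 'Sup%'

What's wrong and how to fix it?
Bug: '=' compares the literal string including the % character; pattern matching needs LIKE

Fix: Replace '=' with LIKE so 'Sup%' is treated as a pattern

Corrected query:
SELECT id, title FROM movies WHERE title LIKE 'Sup%'

Result:
id | title   
---+---------
6  | Superbad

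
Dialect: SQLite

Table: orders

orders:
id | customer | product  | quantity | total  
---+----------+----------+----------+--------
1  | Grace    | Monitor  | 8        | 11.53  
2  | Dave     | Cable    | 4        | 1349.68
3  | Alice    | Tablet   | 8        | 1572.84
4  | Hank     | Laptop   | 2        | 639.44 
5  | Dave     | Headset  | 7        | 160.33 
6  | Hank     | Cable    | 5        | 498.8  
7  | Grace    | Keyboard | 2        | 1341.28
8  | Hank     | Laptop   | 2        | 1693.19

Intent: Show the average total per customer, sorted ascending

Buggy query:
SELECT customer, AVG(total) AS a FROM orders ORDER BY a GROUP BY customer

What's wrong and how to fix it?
Bug: ORDER BY appears before GROUP BY; SQL clause order requires GROUP BY first

Fix: Reorder: SELECT … FROM … GROUP BY … ORDER BY …

Corrected query:
SELECT customer, AVG(total) AS a FROM orders GROUP BY customer ORDER BY a

Result:
customer | a      
---------+--------
Grace    | 676.405
Dave     | 755.005
Hank     | 943.81 
Alice    | 1572.84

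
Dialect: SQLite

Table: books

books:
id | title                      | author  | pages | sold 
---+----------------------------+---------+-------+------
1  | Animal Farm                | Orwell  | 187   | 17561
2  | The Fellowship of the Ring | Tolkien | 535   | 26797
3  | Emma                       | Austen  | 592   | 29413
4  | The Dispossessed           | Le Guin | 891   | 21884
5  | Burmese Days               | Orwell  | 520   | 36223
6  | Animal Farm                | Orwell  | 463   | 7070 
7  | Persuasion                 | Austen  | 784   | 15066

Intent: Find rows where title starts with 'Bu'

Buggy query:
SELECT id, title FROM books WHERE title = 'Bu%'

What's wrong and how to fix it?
Bug: Wildcards only work with LIKE; '=' treats '%' as a literal character

Fix: Replace '=' with LIKE so 'Bu%' is treated as a pattern

Corrected query:
SELECT id, title FROM books WHERE title LIKE 'Bu%'

Result:
id | title       
---+-------------
5  | Burmese Days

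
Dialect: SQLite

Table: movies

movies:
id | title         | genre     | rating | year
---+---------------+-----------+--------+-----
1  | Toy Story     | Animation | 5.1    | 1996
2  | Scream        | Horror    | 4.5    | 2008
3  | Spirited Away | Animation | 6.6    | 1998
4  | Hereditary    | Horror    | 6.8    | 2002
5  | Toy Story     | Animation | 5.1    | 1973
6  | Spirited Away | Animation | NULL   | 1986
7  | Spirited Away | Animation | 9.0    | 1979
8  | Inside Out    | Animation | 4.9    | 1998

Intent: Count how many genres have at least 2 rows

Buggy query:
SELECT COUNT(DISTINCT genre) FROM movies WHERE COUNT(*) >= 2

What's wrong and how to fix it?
Bug: COUNT(*) cannot appear in WHERE; the per-group count doesn't exist yet

Fix: Use a subquery that GROUPs and filters with HAVING, then count its rows

Corrected query:
SELECT COUNT(*) FROM (SELECT genre FROM movies GROUP BY genre HAVING COUNT(*) >= 2)

Result:
COUNT(*)
--------
2       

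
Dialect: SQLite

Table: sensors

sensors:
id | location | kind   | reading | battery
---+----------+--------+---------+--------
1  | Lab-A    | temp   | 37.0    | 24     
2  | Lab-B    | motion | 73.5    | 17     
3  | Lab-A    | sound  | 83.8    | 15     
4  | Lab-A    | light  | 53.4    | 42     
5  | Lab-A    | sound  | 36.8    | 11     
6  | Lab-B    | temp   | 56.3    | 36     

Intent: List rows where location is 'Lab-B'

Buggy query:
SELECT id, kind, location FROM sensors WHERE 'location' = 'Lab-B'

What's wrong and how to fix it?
Bug: 'location' in single quotes is a string literal, not the column; the comparison is literal-vs-literal and never true

Fix: Remove the quotes around the column name (or use double quotes for an identifier)

Corrected query:
SELECT id, kind, location FROM sensors WHERE location = 'Lab-B'

Result:
id | kind   | location
---+--------+---------
2  | motion | Lab-B   
6  | temp   | Lab-B   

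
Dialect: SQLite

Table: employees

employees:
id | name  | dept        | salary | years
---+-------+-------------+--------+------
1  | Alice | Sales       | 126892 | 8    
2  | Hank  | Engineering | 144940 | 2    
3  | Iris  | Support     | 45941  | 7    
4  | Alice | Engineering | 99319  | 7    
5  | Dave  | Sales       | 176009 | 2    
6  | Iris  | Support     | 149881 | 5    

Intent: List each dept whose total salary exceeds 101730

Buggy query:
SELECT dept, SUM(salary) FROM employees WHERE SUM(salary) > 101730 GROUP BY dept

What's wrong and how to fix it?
Bug: WHERE runs before GROUP BY, so aggregates aren't available there

Fix: Use HAVING (which filters groups after aggregation) instead of WHERE

Corrected query:
SELECT dept, SUM(salary) FROM employees GROUP BY dept HAVING SUM(salary) > 101730

Result:
dept        | SUM(salary)
------------+------------
Engineering | 244259     
Sales       | 302901     
Support     | 195822     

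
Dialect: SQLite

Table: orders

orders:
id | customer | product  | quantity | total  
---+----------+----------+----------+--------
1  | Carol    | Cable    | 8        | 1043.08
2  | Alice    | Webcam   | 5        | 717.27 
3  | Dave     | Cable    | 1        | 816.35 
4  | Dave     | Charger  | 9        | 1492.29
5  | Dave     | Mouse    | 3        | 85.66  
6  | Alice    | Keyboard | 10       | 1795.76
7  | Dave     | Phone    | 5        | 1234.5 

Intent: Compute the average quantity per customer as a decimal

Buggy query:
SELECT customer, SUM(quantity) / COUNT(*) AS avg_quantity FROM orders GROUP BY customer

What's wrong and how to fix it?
Bug: Both operands are integers, so '/' performs integer division and truncates

Fix: Cast one side to REAL so the division keeps the fractional part

Corrected query:
SELECT customer, SUM(quantity) * 1.0 / COUNT(*) AS avg_quantity FROM orders GROUP BY customer

Result:
customer | avg_quantity
---------+-------------
Alice    | 7.5         
Carol    | 8           
Dave     | 4.5         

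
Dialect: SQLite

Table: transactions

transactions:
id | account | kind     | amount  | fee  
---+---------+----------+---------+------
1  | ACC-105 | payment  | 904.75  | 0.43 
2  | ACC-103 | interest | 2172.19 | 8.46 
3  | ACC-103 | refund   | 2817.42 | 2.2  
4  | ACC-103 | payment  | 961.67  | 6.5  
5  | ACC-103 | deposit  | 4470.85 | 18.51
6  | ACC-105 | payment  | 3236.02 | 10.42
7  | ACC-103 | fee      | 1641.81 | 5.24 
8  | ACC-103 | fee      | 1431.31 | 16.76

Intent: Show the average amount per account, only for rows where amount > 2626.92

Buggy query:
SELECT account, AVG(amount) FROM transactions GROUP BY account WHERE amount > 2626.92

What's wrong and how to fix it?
Bug: Row-level WHERE must come before GROUP BY in the clause order

Fix: Move the WHERE clause before GROUP BY

Corrected query:
SELECT account, AVG(amount) FROM transactions WHERE amount > 2626.92 GROUP BY account

Result:
account | AVG(amount)
--------+------------
ACC-103 | 3644.135   
ACC-105 | 3236.02    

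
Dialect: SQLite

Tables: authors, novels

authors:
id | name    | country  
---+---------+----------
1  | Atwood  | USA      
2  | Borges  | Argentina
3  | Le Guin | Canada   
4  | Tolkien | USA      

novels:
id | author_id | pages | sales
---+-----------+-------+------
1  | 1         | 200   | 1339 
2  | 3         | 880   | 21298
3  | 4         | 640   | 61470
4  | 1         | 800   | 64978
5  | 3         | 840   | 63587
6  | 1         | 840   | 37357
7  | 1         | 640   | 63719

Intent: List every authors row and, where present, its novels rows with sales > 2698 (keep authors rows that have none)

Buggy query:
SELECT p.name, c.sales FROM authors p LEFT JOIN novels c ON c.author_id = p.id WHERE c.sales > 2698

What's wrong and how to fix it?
Bug: A WHERE condition on the right-hand table after LEFT JOIN drops unmatched parents

Fix: Put 'c.sales > 2698' in the JOIN's ON clause instead of WHERE

Corrected query:
SELECT p.name, c.sales FROM authors p LEFT JOIN novels c ON c.author_id = p.id AND c.sales > 2698

Result:
name    | sales
--------+------
Atwood  | 37357
Atwood  | 63719
Atwood  | 64978
Borges  | NULL 
Le Guin | 21298
Le Guin | 63587
Tolkien | 61470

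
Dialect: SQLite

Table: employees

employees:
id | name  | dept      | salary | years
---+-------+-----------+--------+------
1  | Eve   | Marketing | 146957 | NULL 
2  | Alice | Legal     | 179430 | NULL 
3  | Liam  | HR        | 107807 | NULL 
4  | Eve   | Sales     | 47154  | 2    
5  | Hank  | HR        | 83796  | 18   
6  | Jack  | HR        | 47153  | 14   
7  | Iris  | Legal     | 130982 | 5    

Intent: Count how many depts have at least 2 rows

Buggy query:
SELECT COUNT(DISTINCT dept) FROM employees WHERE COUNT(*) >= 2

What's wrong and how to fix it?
Bug: WHERE filters individual rows, not groups, so a group-level COUNT is invalid there

Fix: Group first with HAVING COUNT(*) >= 2, then COUNT the resulting groups

Corrected query:
SELECT COUNT(*) FROM (SELECT dept FROM employees GROUP BY dept HAVING COUNT(*) >= 2)

Result:
COUNT(*)
--------
2       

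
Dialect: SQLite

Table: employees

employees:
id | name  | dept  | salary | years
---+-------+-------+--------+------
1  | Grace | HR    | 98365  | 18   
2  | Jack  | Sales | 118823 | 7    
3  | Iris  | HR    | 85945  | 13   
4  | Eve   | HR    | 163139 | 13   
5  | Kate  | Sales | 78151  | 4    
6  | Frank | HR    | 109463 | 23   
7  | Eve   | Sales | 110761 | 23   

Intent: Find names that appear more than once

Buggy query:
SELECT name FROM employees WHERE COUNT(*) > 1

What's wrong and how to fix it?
Bug: WHERE can't reference COUNT(*); aggregates are computed after WHERE

Fix: Group first, then use HAVING for the count condition

Corrected query:
SELECT name FROM employees GROUP BY name HAVING COUNT(*) > 1

Result:
name
----
Eve 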